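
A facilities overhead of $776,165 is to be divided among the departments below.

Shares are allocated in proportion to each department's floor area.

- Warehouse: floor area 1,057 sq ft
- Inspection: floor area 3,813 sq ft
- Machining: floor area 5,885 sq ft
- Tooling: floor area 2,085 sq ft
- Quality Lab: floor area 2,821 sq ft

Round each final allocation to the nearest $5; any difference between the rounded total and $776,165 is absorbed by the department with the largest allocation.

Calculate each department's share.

Total floor area = 15,661.
Raw shares: Warehouse 1,057/15,661 × $776,165 = 52,385.31; Inspection 3,813/15,661 × $776,165 = 188,973.70; Machining 5,885/15,661 × $776,165 = 291,662.79; Tooling 2,085/15,661 × $776,165 = 103,333.38; Quality Lab 2,821/15,661 × $776,165 = 139,809.81.
At nearest $5: Warehouse $52,385; Inspection $188,975; Machining $291,665; Tooling $103,335; Quality Lab $139,810. Sum = $776,170.
Difference $776,165 − $776,170 = −$5 applied to largest allocation (Machining): Machining becomes $291,660.

Warehouse: $52,385 | Inspection: $188,975 | Machining: $291,660 | Tooling: $103,335 | Quality Lab: $139,810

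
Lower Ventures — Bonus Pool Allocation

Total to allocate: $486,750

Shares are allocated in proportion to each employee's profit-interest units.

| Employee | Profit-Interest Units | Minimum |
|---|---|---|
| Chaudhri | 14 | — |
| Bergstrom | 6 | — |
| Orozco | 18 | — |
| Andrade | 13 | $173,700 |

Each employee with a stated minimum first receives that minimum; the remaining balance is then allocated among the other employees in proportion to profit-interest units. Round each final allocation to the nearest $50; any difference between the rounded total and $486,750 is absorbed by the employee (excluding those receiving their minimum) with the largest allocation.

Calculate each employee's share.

Minimums first: Andrade $173,700. Residual $313,050.
Residual split over remaining profit-interest units 38: Chaudhri 115,334.21 → $115,350; Bergstrom 49,428.95 → $49,450; Orozco 148,286.84 → $148,300.
Rounding difference −$50 applied to Orozco → $148,250.

Chaudhri: $115,350 · Bergstrom: $49,450 · Orozco: $148,250 · Andrade: $173,700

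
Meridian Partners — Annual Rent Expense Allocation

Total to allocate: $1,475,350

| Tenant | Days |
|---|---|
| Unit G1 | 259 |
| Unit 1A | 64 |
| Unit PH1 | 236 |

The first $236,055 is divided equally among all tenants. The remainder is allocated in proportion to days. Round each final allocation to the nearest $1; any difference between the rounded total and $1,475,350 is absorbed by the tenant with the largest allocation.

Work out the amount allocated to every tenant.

Unit G1: $652,884 | Unit 1A: $220,572 | Unit PH1: $601,894

Equal tier: $236,055 ÷ 3 = $78,685 apiece.
Remainder $1,239,295 by days (total 559): Unit G1 574,199.29 → $574,199; Unit 1A 141,887.08 → $141,887; Unit PH1 523,208.62 → $523,209.
Totals: Unit G1 $78,685 + $574,199 = $652,884; Unit 1A $78,685 + $141,887 = $220,572; Unit PH1 $78,685 + $523,209 = $601,894.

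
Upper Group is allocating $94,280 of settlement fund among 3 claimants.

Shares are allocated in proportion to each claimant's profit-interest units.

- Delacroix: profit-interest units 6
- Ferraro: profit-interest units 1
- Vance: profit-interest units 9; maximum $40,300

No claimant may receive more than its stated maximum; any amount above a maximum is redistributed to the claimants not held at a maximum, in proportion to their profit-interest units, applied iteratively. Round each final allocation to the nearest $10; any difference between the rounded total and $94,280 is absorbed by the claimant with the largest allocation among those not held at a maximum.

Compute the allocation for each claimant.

Delacroix: $46,270 | Ferraro: $7,710 | Vance: $40,300

Combined profit-interest units = 16.
Pro-rata shares before constraints: Delacroix 35,355.00; Ferraro 5,892.50; Vance 53,032.50.
Capped: Vance ($40,300); balance $53,980 reallocated over remaining profit-interest units 7.
Remaining shares: Delacroix 46,268.57 → $46,270; Ferraro 7,711.43 → $7,710.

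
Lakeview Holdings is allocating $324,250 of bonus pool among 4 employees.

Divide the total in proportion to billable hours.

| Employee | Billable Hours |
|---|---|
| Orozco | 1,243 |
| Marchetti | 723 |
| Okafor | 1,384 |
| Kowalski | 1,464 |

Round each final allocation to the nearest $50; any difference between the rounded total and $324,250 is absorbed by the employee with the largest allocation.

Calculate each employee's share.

Orozco: $83,700 | Marchetti: $48,700 | Okafor: $93,200 | Kowalski: $98,650

Combined billable hours = 4,814.
Unrounded shares: Orozco 1,243/4,814 × $324,250 = 83,723.05; Marchetti 723/4,814 × $324,250 = 48,698.12; Okafor 1,384/4,814 × $324,250 = 93,220.19; Kowalski 1,464/4,814 × $324,250 = 98,608.64.
After rounding ($50): Orozco $83,700; Marchetti $48,700; Okafor $93,200; Kowalski $98,600. Sum = $324,200.
Difference $324,250 − $324,200 = +$50 applied to largest allocation (Kowalski): Kowalski becomes $98,650.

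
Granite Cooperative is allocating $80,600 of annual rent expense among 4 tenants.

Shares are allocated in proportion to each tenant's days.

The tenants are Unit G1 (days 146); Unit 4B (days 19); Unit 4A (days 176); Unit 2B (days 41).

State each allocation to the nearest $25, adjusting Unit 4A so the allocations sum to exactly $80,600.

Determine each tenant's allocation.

Sum of days: 382.
Raw shares: Unit G1 146/382 × $80,600 = 30,805.24; Unit 4B 19/382 × $80,600 = 4,008.90; Unit 4A 176/382 × $80,600 = 37,135.08; Unit 2B 41/382 × $80,600 = 8,650.79.
At nearest $25: Unit G1 $30,800; Unit 4B $4,000; Unit 4A $37,125; Unit 2B $8,650. Sum = $80,575.
Difference $80,600 − $80,575 = +$25 applied to Unit 4A: Unit 4A becomes $37,150.

Unit G1: $30,800 · Unit 4B: $4,000 · Unit 4A: $37,150 · Unit 2B: $8,650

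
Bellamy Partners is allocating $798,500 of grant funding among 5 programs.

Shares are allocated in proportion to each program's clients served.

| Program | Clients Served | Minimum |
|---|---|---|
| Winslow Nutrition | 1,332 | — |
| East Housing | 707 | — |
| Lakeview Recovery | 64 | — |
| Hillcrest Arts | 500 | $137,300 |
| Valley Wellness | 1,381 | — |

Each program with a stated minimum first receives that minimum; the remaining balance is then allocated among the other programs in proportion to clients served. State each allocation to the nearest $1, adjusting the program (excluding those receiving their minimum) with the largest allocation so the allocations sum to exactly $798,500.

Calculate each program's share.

Fund the minimums — Hillcrest Arts $137,300. Residual $661,200.
Residual split over remaining clients served 3,484: Winslow Nutrition 252,789.44 → $252,789; East Housing 134,175.77 → $134,176; Lakeview Recovery 12,146.04 → $12,146; Valley Wellness 262,088.75 → $262,089.

Winslow Nutrition: $252,789; East Housing: $134,176; Lakeview Recovery: $12,146; Hillcrest Arts: $137,300; Valley Wellness: $262,089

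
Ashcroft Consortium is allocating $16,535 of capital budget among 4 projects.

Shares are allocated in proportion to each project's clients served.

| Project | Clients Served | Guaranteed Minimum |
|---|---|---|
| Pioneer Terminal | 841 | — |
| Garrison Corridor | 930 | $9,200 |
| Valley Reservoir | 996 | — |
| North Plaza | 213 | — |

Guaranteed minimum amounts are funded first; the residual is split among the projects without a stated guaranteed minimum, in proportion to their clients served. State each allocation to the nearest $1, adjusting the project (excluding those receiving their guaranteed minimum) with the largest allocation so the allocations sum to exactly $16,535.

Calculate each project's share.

Pioneer Terminal: $3,009 · Garrison Corridor: $9,200 · Valley Reservoir: $3,564 · North Plaza: $762

Guaranteed amounts: Garrison Corridor $9,200. Remaining pool $7,335.
Remaining pool split over remaining clients served 2,050: Pioneer Terminal 3,009.14 → $3,009; Valley Reservoir 3,563.74 → $3,564; North Plaza 762.12 → $762.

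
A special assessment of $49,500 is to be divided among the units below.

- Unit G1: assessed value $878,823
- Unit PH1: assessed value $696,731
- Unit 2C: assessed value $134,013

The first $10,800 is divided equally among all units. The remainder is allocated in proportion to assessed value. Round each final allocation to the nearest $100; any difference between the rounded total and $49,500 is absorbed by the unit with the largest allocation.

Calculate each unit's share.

Unit G1: $23,500 · Unit PH1: $19,400 · Unit 2C: $6,600

Equal tier: $10,800 ÷ 3 = $3,600 apiece.
Remainder $38,700 by assessed value (total 1,709,567): Unit G1 19,894.19 → $19,900; Unit PH1 15,772.12 → $15,800; Unit 2C 3,033.69 → $3,000.
Totals: Unit G1 $3,600 + $19,900 = $23,500; Unit PH1 $3,600 + $15,800 = $19,400; Unit 2C $3,600 + $3,000 = $6,600.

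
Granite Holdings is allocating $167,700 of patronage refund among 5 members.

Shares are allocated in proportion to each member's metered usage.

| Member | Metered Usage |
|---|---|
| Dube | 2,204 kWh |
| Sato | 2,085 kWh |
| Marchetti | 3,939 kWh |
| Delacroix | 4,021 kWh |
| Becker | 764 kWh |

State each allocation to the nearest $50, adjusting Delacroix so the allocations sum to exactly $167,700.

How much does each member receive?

Dube: $28,400 · Sato: $26,850 · Marchetti: $50,750 · Delacroix: $51,850 · Becker: $9,850

Metered usage total: 13,013.
Pro-rata amounts: Dube 2,204/13,013 × $167,700 = 28,403.20; Sato 2,085/13,013 × $167,700 = 26,869.63; Marchetti 3,939/13,013 × $167,700 = 50,762.34; Delacroix 4,021/13,013 × $167,700 = 51,819.08; Becker 764/13,013 × $167,700 = 9,845.75.
At nearest $50: Dube $28,400; Sato $26,850; Marchetti $50,750; Delacroix $51,800; Becker $9,850. Sum = $167,650.
Difference $167,700 − $167,650 = +$50 applied to Delacroix: Delacroix becomes $51,850.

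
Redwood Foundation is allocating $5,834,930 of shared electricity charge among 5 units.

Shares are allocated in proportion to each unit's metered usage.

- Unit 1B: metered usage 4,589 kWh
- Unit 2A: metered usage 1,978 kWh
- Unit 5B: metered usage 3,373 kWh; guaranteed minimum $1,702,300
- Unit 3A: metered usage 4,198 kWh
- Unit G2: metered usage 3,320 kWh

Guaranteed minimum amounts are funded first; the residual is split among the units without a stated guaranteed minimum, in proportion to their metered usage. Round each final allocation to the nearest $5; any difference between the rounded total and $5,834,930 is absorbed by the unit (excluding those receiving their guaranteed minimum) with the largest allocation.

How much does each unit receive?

Unit 1B: $1,346,440 | Unit 2A: $580,360 | Unit 5B: $1,702,300 | Unit 3A: $1,231,720 | Unit G2: $974,110

Minimums first: Unit 5B $1,702,300. Remaining pool $4,132,630.
Remaining pool split over remaining metered usage 14,085: Unit 1B 1,346,442.25 → $1,346,440; Unit 2A 580,357.98 → $580,360; Unit 3A 1,231,720.32 → $1,231,720; Unit G2 974,109.45 → $974,110.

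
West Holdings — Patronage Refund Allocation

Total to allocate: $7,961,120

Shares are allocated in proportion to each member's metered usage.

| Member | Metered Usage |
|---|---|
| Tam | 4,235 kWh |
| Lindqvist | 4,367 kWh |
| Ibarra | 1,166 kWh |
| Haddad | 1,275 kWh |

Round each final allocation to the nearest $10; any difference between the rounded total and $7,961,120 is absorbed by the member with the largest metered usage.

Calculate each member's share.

Tam: $3,053,100 | Lindqvist: $3,148,260 | Ibarra: $840,590 | Haddad: $919,170

Combined metered usage = 4,235 + 4,367 + 1,166 + 1,275 = 11,043.
Proportional shares: Tam 3,053,096.37; Lindqvist 3,148,257.81; Ibarra 840,592.77; Haddad 919,173.05.
At nearest $10: Tam $3,053,100; Lindqvist $3,148,260; Ibarra $840,590; Haddad $919,170. Sum = $7,961,120.
No rounding difference to absorb.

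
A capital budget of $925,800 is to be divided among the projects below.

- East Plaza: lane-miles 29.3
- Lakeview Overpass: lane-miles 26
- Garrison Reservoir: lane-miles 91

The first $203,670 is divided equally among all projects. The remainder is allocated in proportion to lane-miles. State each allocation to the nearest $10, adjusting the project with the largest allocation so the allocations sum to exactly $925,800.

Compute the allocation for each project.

First tranche $203,670 split equally: $67,890 each.
Remainder $722,130 by lane-miles (total 146.3): East Plaza 144,623.44 → $144,620; Lakeview Overpass 128,334.79 → $128,330; Garrison Reservoir 449,171.77 → $449,170.
Rounding difference +$10 on remainder applied to Garrison Reservoir.
Totals: East Plaza $67,890 + $144,620 = $212,510; Lakeview Overpass $67,890 + $128,330 = $196,220; Garrison Reservoir $67,890 + $449,180 = $517,070.

East Plaza: $212,510 | Lakeview Overpass: $196,220 | Garrison Reservoir: $517,070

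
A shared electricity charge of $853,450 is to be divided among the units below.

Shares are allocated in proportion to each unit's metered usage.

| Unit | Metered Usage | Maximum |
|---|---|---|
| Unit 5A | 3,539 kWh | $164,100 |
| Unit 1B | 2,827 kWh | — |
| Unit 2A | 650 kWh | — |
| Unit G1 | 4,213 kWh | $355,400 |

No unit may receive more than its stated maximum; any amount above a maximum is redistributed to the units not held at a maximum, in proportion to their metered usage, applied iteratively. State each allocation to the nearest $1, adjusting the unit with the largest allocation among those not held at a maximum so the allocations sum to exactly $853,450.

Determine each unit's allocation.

Sum of metered usage: 11,229.
Pro-rata shares before constraints: Unit 5A 268,978.498; Unit 1B 214,863.58; Unit 2A 49,402.66; Unit G1 320,205.26.
Held at cap: Unit 5A ($164,100); residual $689,350 reallocated over remaining metered usage 7,690.
Held at cap: Unit G1 ($355,400); residual $333,950 reallocated over remaining metered usage 3,477.
Shares after redistribution: Unit 1B 271,520.46 → $271,520; Unit 2A 62,429.54 → $62,430.

Unit 5A: $164,100 | Unit 1B: $271,520 | Unit 2A: $62,430 | Unit G1: $355,400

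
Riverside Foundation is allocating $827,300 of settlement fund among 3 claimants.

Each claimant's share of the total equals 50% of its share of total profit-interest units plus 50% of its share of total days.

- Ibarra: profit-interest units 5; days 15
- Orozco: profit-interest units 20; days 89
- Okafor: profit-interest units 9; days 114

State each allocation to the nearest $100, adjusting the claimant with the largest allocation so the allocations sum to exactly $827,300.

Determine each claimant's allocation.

Ibarra: $89,300; Orozco: $412,200; Okafor: $325,800

Totals — profit-interest units 34, days 218.
Blended shares (50% profit-interest units + 50% days): Ibarra 0.1079; Orozco 0.4982; Okafor 0.3938.
Unrounded shares: Ibarra 89,293.04; Orozco 412,198.99; Okafor 325,807.97.
At nearest $100: Ibarra $89,300; Orozco $412,200; Okafor $325,800. Sum = $827,300.
Sum already equals the total — no adjustment.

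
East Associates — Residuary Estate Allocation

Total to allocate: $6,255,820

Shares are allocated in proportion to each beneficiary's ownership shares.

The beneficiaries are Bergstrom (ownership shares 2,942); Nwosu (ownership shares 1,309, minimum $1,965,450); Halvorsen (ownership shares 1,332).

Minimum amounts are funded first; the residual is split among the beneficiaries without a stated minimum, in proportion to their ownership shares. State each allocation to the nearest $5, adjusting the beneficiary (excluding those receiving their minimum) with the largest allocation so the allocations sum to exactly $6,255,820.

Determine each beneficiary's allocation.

Bergstrom: $2,953,270 · Nwosu: $1,965,450 · Halvorsen: $1,337,100

Fund the minimums — Nwosu $1,965,450. Remaining pool $4,290,370.
Remaining pool split over remaining ownership shares 4,274: Bergstrom 2,953,268.26 → $2,953,270; Halvorsen 1,337,101.74 → $1,337,100.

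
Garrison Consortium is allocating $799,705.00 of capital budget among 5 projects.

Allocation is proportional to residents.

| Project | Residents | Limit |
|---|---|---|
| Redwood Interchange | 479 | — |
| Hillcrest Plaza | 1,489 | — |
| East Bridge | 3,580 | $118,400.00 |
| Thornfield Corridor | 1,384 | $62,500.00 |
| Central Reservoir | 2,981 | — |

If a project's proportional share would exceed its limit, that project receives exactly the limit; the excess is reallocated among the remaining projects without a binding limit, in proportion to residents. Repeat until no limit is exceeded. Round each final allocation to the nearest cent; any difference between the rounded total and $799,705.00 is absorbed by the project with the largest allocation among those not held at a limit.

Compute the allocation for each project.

Combined residents = 9,913.
Unconstrained shares: Redwood Interchange 38,642.0554; Hillcrest Plaza 120,121.1283; East Bridge 288,807.0110; Thornfield Corridor 111,650.5316; Central Reservoir 240,484.2737.
Cap binds for East Bridge ($118,400.00), Thornfield Corridor ($62,500.00); residual $618,805.00 reallocated over remaining residents 4,949.
Remaining shares: Redwood Interchange 59,892.4217 → $59,892.42; Hillcrest Plaza 186,179.1564 → $186,179.16; Central Reservoir 372,733.4219 → $372,733.42.

Redwood Interchange: $59,892.42 | Hillcrest Plaza: $186,179.16 | East Bridge: $118,400.00 | Thornfield Corridor: $62,500.00 | Central Reservoir: $372,733.42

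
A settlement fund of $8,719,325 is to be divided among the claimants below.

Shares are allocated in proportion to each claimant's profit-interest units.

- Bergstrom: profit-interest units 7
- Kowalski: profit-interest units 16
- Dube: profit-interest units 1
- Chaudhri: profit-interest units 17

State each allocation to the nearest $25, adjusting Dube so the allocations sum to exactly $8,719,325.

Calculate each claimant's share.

Bergstrom: $1,488,675 · Kowalski: $3,402,675 · Dube: $212,650 · Chaudhri: $3,615,325

Combined profit-interest units = 41.
Unrounded shares: Bergstrom 7/41 × $8,719,325 = 1,488,665.24; Kowalski 16/41 × $8,719,325 = 3,402,663.41; Dube 1/41 × $8,719,325 = 212,666.46; Chaudhri 17/41 × $8,719,325 = 3,615,329.88.
After rounding ($25): Bergstrom $1,488,675; Kowalski $3,402,675; Dube $212,675; Chaudhri $3,615,325. Sum = $8,719,350.
Difference $8,719,325 − $8,719,350 = −$25 applied to Dube: Dube becomes $212,650.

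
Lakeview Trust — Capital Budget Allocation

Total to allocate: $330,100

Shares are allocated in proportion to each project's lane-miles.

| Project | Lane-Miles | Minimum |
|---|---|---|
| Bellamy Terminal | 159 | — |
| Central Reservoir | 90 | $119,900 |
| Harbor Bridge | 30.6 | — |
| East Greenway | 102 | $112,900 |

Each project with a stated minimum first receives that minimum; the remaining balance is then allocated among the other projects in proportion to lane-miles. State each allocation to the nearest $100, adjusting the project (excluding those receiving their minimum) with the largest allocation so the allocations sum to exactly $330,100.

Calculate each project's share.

Minimums first: Central Reservoir $119,900; East Greenway $112,900. Remaining pool $97,300.
Remaining pool split over remaining lane-miles 189.6: Bellamy Terminal 81,596.52 → $81,600; Harbor Bridge 15,703.48 → $15,700.

Bellamy Terminal: $81,600 | Central Reservoir: $119,900 | Harbor Bridge: $15,700 | East Greenway: $112,900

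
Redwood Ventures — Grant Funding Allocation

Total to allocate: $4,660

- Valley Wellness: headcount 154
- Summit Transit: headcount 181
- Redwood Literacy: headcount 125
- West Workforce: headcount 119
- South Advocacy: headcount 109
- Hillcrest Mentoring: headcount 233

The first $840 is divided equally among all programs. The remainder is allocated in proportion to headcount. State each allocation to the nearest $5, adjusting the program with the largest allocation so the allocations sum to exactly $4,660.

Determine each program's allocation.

Valley Wellness: $780 | Summit Transit: $890 | Redwood Literacy: $660 | West Workforce: $635 | South Advocacy: $590 | Hillcrest Mentoring: $1,105

$840 shared equally gives $140 per program.
Remainder $3,820 by headcount (total 921): Valley Wellness 638.74 → $640; Summit Transit 750.73 → $750; Redwood Literacy 518.46 → $520; West Workforce 493.57 → $495; South Advocacy 452.10 → $450; Hillcrest Mentoring 966.41 → $965.
Totals: Valley Wellness $140 + $640 = $780; Summit Transit $140 + $750 = $890; Redwood Literacy $140 + $520 = $660; West Workforce $140 + $495 = $635; South Advocacy $140 + $450 = $590; Hillcrest Mentoring $140 + $965 = $1,105.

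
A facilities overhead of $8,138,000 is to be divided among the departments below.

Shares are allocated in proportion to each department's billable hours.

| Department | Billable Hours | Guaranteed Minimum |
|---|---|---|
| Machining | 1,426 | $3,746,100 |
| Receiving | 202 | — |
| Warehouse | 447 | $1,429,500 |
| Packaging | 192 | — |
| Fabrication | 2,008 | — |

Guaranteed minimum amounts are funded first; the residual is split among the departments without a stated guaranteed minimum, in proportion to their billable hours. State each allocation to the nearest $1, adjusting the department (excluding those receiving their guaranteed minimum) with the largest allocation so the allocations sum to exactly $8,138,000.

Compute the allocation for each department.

Machining: $3,746,100 · Receiving: $249,128 · Warehouse: $1,429,500 · Packaging: $236,795 · Fabrication: $2,476,477

Guaranteed amounts: Machining $3,746,100; Warehouse $1,429,500. Residual $2,962,400.
Residual split over remaining billable hours 2,402: Receiving 249,127.73 → $249,128; Packaging 236,794.67 → $236,795; Fabrication 2,476,477.60 → $2,476,478.
Rounding difference −$1 applied to Fabrication → $2,476,477.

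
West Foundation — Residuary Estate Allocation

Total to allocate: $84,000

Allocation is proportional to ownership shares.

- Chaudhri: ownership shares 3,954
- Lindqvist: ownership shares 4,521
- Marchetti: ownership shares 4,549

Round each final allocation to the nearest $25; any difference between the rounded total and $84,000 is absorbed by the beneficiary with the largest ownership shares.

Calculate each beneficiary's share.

Sum of ownership shares: 3,954 + 4,521 + 4,549 = 13,024.
Raw shares: Chaudhri 25,501.84; Lindqvist 29,158.78; Marchetti 29,339.37.
Rounded to nearest $25: Chaudhri $25,500; Lindqvist $29,150; Marchetti $29,350. Sum = $84,000.
No rounding difference to absorb.

Chaudhri: $25,500 | Lindqvist: $29,150 | Marchetti: $29,350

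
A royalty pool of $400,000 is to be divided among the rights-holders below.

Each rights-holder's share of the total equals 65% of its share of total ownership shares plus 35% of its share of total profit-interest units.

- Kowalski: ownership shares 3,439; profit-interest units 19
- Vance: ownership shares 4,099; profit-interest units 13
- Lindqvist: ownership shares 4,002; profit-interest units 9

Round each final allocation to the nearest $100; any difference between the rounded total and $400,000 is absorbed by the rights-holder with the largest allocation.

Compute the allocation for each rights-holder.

Kowalski: $142,400 | Vance: $136,700 | Lindqvist: $120,900

Ownership shares total 11,540; profit-interest units total 41.
Composite weights (65% ownership shares + 35% profit-interest units): Kowalski 0.3559; Vance 0.3419; Lindqvist 0.3022.
Pro-rata amounts: Kowalski 142,359.85; Vance 136,742.06; Lindqvist 120,898.09.
After rounding ($100): Kowalski $142,400; Vance $136,700; Lindqvist $120,900. Sum = $400,000.
Rounded total matches; no reconciliation needed.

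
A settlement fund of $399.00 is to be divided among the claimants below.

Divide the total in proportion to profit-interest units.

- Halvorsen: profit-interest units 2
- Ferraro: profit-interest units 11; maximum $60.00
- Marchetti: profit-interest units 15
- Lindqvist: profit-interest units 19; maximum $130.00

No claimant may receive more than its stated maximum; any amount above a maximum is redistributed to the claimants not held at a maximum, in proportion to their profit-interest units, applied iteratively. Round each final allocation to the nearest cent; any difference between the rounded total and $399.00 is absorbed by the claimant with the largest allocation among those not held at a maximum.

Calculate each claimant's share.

Halvorsen: $24.59 · Ferraro: $60.00 · Marchetti: $184.41 · Lindqvist: $130.00

Combined profit-interest units = 47.
Pro-rata shares before constraints: Halvorsen 16.9787; Ferraro 93.3830; Marchetti 127.3404; Lindqvist 161.2979.
Held at cap: Ferraro ($60.00), Lindqvist ($130.00); balance $209.00 reallocated over remaining profit-interest units 17.
Remaining shares: Halvorsen 24.5882 → $24.59; Marchetti 184.4118 → $184.41.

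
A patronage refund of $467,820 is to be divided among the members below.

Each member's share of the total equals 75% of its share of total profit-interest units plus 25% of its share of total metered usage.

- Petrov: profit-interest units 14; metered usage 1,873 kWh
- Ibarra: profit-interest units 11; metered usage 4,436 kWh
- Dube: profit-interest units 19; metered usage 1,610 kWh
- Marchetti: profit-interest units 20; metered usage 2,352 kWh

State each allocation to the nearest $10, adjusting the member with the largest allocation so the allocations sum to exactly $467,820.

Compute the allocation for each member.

Profit-interest units total 64; metered usage total 10,271.
Composite weights (75% profit-interest units + 25% metered usage): Petrov 0.2097; Ibarra 0.2369; Dube 0.2618; Marchetti 0.2916.
Raw shares: Petrov 98,079.41; Ibarra 110,817.28; Dube 122,495.98; Marchetti 136,427.34.
Rounded to nearest $10: Petrov $98,080; Ibarra $110,820; Dube $122,500; Marchetti $136,430. Sum = $467,830.
Difference $467,820 − $467,830 = −$10 applied to largest allocation (Marchetti): Marchetti becomes $136,420.

Petrov: $98,080; Ibarra: $110,820; Dube: $122,500; Marchetti: $136,420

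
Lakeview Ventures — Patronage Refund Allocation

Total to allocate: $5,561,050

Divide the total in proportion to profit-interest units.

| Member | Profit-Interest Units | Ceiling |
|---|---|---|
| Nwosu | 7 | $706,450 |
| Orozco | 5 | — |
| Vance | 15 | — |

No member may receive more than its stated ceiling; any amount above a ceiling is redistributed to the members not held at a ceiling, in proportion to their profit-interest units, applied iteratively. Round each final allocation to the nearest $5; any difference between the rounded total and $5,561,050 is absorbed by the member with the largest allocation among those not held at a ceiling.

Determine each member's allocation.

Nwosu: $706,450; Orozco: $1,213,650; Vance: $3,640,950

Total profit-interest units = 27.
Pro-rata shares before constraints: Nwosu 1,441,753.70; Orozco 1,029,824.07; Vance 3,089,472.22.
Cap binds for Nwosu ($706,450); remaining pool $4,854,600 reallocated over remaining profit-interest units 20.
Redistributed shares: Orozco 1,213,650.00 → $1,213,650; Vance 3,640,950.00 → $3,640,950.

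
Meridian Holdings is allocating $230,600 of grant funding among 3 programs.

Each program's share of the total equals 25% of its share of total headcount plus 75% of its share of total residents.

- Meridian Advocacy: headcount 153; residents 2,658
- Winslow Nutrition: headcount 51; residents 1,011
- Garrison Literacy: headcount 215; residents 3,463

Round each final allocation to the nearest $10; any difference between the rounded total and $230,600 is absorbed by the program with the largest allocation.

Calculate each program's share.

Headcount total 419; residents total 7,132.
Blended shares (25% headcount + 75% residents): Meridian Advocacy 0.3708; Winslow Nutrition 0.1367; Garrison Literacy 0.4925.
Raw shares: Meridian Advocacy 85,507.32; Winslow Nutrition 31,533.67; Garrison Literacy 113,559.01.
At nearest $10: Meridian Advocacy $85,510; Winslow Nutrition $31,530; Garrison Literacy $113,560. Sum = $230,600.
Sum already equals the total — no adjustment.

Meridian Advocacy: $85,510 · Winslow Nutrition: $31,530 · Garrison Literacy: $113,560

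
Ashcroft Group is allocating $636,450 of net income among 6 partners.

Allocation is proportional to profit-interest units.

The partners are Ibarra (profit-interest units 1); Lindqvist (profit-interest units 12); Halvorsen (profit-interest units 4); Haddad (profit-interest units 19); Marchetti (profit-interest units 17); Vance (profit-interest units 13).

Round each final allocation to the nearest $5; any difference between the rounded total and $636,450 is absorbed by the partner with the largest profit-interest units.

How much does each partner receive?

Total profit-interest units = 1 + 12 + 4 + 19 + 17 + 13 = 66.
Pro-rata amounts: Ibarra 9,643.18; Lindqvist 115,718.18; Halvorsen 38,572.73; Haddad 183,220.45; Marchetti 163,934.09; Vance 125,361.36.
Rounded to nearest $5: Ibarra $9,645; Lindqvist $115,720; Halvorsen $38,575; Haddad $183,220; Marchetti $163,935; Vance $125,360. Sum = $636,455.
Difference $636,450 − $636,455 = −$5 applied to largest profit-interest units (Haddad): Haddad becomes $183,215.

Ibarra: $9,645 · Lindqvist: $115,720 · Halvorsen: $38,575 · Haddad: $183,215 · Marchetti: $163,935 · Vance: $125,360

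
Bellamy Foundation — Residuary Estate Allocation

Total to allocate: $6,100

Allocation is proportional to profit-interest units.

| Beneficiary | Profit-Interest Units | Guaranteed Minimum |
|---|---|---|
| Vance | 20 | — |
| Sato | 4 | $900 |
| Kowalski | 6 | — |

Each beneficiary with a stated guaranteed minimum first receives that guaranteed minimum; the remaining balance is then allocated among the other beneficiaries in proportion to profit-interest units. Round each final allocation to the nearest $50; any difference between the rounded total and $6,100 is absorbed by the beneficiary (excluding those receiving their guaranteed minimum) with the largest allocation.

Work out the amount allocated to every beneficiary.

Vance: $4,000; Sato: $900; Kowalski: $1,200

Minimums first: Sato $900. Remaining pool $5,200.
Remaining pool split over remaining profit-interest units 26: Vance 4,000.00 → $4,000; Kowalski 1,200.00 → $1,200.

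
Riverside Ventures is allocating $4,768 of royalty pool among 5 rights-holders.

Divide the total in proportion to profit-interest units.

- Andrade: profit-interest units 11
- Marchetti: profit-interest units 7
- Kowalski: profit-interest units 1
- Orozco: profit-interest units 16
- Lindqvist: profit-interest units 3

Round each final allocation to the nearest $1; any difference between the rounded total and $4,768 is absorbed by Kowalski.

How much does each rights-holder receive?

Andrade: $1,380 · Marchetti: $878 · Kowalski: $126 · Orozco: $2,008 · Lindqvist: $376

Total profit-interest units = 38.
Pro-rata amounts: Andrade 11/38 × $4,768 = 1,380.21; Marchetti 7/38 × $4,768 = 878.32; Kowalski 1/38 × $4,768 = 125.47; Orozco 16/38 × $4,768 = 2,007.58; Lindqvist 3/38 × $4,768 = 376.42.
Rounded to nearest $1: Andrade $1,380; Marchetti $878; Kowalski $125; Orozco $2,008; Lindqvist $376. Sum = $4,767.
Difference $4,768 − $4,767 = +$1 applied to Kowalski: Kowalski becomes $126.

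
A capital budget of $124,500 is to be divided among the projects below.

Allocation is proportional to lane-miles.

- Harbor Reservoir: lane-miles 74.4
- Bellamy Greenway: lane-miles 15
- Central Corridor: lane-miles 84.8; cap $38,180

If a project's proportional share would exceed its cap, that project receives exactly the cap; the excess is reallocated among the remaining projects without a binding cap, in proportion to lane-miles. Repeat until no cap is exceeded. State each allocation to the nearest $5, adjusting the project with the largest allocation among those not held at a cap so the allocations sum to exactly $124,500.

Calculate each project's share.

Combined lane-miles = 174.2.
Proportional shares (ignoring caps): Harbor Reservoir 53,173.36; Bellamy Greenway 10,720.44; Central Corridor 60,606.20.
Capped: Central Corridor ($38,180); balance $86,320 reallocated over remaining lane-miles 89.4.
Remaining shares: Harbor Reservoir 71,836.78 → $71,835; Bellamy Greenway 14,483.22 → $14,485.

Harbor Reservoir: $71,835 | Bellamy Greenway: $14,485 | Central Corridor: $38,180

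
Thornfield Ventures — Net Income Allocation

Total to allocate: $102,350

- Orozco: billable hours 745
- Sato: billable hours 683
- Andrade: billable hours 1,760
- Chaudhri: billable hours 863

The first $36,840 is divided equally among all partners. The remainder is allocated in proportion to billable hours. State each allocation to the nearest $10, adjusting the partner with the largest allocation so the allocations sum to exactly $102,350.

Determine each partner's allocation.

Orozco: $21,260; Sato: $20,260; Andrade: $37,660; Chaudhri: $23,170

First tranche $36,840 split equally: $9,210 each.
Remainder $65,510 by billable hours (total 4,051): Orozco 12,047.63 → $12,050; Sato 11,045.01 → $11,050; Andrade 28,461.52 → $28,460; Chaudhri 13,955.85 → $13,960.
Rounding difference −$10 on remainder applied to Andrade.
Totals: Orozco $9,210 + $12,050 = $21,260; Sato $9,210 + $11,050 = $20,260; Andrade $9,210 + $28,450 = $37,660; Chaudhri $9,210 + $13,960 = $23,170.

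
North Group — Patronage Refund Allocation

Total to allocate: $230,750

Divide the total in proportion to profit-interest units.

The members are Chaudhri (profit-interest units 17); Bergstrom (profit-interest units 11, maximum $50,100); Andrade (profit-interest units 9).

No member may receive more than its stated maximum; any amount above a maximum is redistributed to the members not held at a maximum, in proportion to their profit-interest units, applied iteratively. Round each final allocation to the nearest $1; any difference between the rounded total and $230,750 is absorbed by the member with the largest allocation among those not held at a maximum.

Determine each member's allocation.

Chaudhri: $118,117 | Bergstrom: $50,100 | Andrade: $62,533

Combined profit-interest units = 37.
Unconstrained shares: Chaudhri 106,020.27; Bergstrom 68,601.35; Andrade 56,128.38.
Cap binds for Bergstrom ($50,100); remaining pool $180,650 reallocated over remaining profit-interest units 26.
Remaining shares: Chaudhri 118,117.31 → $118,117; Andrade 62,532.69 → $62,533.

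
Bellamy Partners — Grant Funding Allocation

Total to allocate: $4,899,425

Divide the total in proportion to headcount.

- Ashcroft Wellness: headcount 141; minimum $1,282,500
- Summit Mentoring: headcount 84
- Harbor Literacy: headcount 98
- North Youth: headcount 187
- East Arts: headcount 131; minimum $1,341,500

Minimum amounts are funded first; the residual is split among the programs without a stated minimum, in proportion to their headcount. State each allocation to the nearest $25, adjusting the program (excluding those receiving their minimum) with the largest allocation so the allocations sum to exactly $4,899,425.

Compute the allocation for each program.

Minimums first: Ashcroft Wellness $1,282,500; East Arts $1,341,500. Remaining pool $2,275,425.
Remaining pool split over remaining headcount 369: Summit Mentoring 517,982.93 → $517,975; Harbor Literacy 604,313.41 → $604,325; North Youth 1,153,128.66 → $1,153,125.

Ashcroft Wellness: $1,282,500 · Summit Mentoring: $517,975 · Harbor Literacy: $604,325 · North Youth: $1,153,125 · East Arts: $1,341,500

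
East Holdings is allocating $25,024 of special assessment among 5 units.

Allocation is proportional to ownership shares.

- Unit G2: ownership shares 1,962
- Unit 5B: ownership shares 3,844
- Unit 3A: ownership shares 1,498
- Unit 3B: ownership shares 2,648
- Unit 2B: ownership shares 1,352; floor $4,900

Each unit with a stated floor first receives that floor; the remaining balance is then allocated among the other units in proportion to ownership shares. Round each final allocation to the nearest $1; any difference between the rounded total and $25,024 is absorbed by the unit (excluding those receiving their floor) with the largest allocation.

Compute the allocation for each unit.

Unit G2: $3,967 · Unit 5B: $7,773 · Unit 3A: $3,029 · Unit 3B: $5,355 · Unit 2B: $4,900

Fund the minimums — Unit 2B $4,900. Balance $20,124.
Balance split over remaining ownership shares 9,952: Unit G2 3,967.37 → $3,967; Unit 5B 7,772.98 → $7,773; Unit 3A 3,029.11 → $3,029; Unit 3B 5,354.54 → $5,355.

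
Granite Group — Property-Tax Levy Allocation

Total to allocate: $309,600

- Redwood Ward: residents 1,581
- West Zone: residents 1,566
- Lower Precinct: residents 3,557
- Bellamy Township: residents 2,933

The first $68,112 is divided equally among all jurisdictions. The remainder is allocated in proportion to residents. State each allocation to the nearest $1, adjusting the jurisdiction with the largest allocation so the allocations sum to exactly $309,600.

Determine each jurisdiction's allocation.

Redwood Ward: $56,645 | West Zone: $56,269 | Lower Precinct: $106,162 | Bellamy Township: $90,524

First tranche $68,112 split equally: $17,028 each.
Remainder $241,488 by residents (total 9,637): Redwood Ward 39,617.36 → $39,617; West Zone 39,241.49 → $39,241; Lower Precinct 89,132.80 → $89,133; Bellamy Township 73,496.35 → $73,496.
Rounding difference +$1 on remainder applied to Lower Precinct.
Totals: Redwood Ward $17,028 + $39,617 = $56,645; West Zone $17,028 + $39,241 = $56,269; Lower Precinct $17,028 + $89,134 = $106,162; Bellamy Township $17,028 + $73,496 = $90,524.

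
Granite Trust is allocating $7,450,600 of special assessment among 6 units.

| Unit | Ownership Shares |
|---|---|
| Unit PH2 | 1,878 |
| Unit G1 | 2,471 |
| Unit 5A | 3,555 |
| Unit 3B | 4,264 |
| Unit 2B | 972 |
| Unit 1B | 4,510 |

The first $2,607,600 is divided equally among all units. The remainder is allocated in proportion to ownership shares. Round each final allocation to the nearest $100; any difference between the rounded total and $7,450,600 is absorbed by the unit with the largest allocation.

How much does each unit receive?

Unit PH2: $949,900; Unit G1: $1,112,600; Unit 5A: $1,410,100; Unit 3B: $1,604,600; Unit 2B: $701,300; Unit 1B: $1,672,100

$2,607,600 shared equally gives $434,600 per unit.
Remainder $4,843,000 by ownership shares (total 17,650): Unit PH2 515,306.18 → $515,300; Unit G1 678,020.00 → $678,000; Unit 5A 975,459.77 → $975,500; Unit 3B 1,170,002.95 → $1,170,000; Unit 2B 266,707.99 → $266,700; Unit 1B 1,237,503.12 → $1,237,500.
Totals: Unit PH2 $434,600 + $515,300 = $949,900; Unit G1 $434,600 + $678,000 = $1,112,600; Unit 5A $434,600 + $975,500 = $1,410,100; Unit 3B $434,600 + $1,170,000 = $1,604,600; Unit 2B $434,600 + $266,700 = $701,300; Unit 1B $434,600 + $1,237,500 = $1,672,100.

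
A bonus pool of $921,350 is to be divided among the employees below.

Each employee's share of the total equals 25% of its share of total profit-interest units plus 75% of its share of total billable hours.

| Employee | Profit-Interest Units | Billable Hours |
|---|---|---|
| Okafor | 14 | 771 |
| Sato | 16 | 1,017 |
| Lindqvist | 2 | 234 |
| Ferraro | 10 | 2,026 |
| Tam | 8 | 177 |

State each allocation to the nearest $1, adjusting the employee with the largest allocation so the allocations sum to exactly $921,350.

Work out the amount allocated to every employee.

Okafor: $190,594; Sato: $240,042; Lindqvist: $47,485; Ferraro: $377,426; Tam: $65,803

Profit-interest units total 50; billable hours total 4,225.
Combined weights (25% profit-interest units + 75% billable hours): Okafor 0.2069; Sato 0.2605; Lindqvist 0.0515; Ferraro 0.4096; Tam 0.0714.
Unrounded shares: Okafor 190,594.06; Sato 240,041.66; Lindqvist 47,484.96; Ferraro 377,426.39; Tam 65,802.93.
After rounding ($1): Okafor $190,594; Sato $240,042; Lindqvist $47,485; Ferraro $377,426; Tam $65,803. Sum = $921,350.
Rounded total matches; no reconciliation needed.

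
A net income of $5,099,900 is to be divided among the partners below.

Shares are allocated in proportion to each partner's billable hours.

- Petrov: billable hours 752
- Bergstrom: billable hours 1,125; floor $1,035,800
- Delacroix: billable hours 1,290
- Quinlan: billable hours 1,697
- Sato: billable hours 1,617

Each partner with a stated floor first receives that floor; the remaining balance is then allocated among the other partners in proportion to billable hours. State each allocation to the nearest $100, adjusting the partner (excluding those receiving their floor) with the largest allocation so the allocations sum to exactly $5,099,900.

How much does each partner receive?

Fund the minimums — Bergstrom $1,035,800. Residual $4,064,100.
Residual split over remaining billable hours 5,356: Petrov 570,612.99 → $570,600; Delacroix 978,844.10 → $978,800; Quinlan 1,287,673.21 → $1,287,700; Sato 1,226,969.70 → $1,227,000.

Petrov: $570,600; Bergstrom: $1,035,800; Delacroix: $978,800; Quinlan: $1,287,700; Sato: $1,227,000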